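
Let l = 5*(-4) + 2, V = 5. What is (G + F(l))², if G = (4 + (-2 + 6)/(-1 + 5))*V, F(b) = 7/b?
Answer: 196249/324 ≈ 605.71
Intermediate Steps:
l = -18 (l = -20 + 2 = -18)
G = 25 (G = (4 + (-2 + 6)/(-1 + 5))*5 = (4 + 4/4)*5 = (4 + 4*(¼))*5 = (4 + 1)*5 = 5*5 = 25)
(G + F(l))² = (25 + 7/(-18))² = (25 + 7*(-1/18))² = (25 - 7/18)² = (443/18)² = 196249/324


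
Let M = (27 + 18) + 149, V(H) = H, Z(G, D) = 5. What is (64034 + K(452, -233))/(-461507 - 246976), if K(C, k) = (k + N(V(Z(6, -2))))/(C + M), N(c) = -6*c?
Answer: -13788567/152560006 ≈ -0.090381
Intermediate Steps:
M = 194 (M = 45 + 149 = 194)
K(C, k) = (-30 + k)/(194 + C) (K(C, k) = (k - 6*5)/(C + 194) = (k - 30)/(194 + C) = (-30 + k)/(194 + C))
(64034 + K(452, -233))/(-461507 - 246976) = (64034 + (-30 - 233)/(194 + 452))/(-461507 - 246976) = (64034 - 263/646)/(-708483) = (64034 + (1/646)*(-263))*(-1/708483) = (64034 - 263/646)*(-1/708483) = (41365701/646)*(-1/708483) = -13788567/152560006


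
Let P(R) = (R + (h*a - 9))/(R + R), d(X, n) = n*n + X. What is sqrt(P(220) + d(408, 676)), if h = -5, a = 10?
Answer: sqrt(22137403310)/220 ≈ 676.30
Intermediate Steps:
d(X, n) = X + n**2 (d(X, n) = n**2 + X = X + n**2)
P(R) = (-59 + R)/(2*R) (P(R) = (R + (-5*10 - 9))/(R + R) = (R + (-50 - 9))/((2*R)) = (R - 59)*(1/(2*R)) = (-59 + R)*(1/(2*R)) = (-59 + R)/(2*R))
sqrt(P(220) + d(408, 676)) = sqrt((1/2)*(-59 + 220)/220 + (408 + 676**2)) = sqrt((1/2)*(1/220)*161 + (408 + 456976)) = sqrt(161/440 + 457384) = sqrt(201249121/440) = sqrt(22137403310)/220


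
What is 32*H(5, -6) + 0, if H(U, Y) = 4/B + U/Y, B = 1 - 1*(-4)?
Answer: -16/15 ≈ -1.0667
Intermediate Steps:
B = 5 (B = 1 + 4 = 5)
H(U, Y) = ⅘ + U/Y (H(U, Y) = 4/5 + U/Y = 4*(⅕) + U/Y = ⅘ + U/Y)
32*H(5, -6) + 0 = 32*(⅘ + 5/(-6)) + 0 = 32*(⅘ + 5*(-⅙)) + 0 = 32*(⅘ - ⅚) + 0 = 32*(-1/30) + 0 = -16/15 + 0 = -16/15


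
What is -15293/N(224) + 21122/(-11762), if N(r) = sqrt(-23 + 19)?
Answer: -10561/5881 + 15293*I/2 ≈ -1.7958 + 7646.5*I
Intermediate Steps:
N(r) = 2*I (N(r) = sqrt(-4) = 2*I)
-15293/N(224) + 21122/(-11762) = -15293*(-I/2) + 21122/(-11762) = -(-15293)*I/2 + 21122*(-1/11762) = 15293*I/2 - 10561/5881 = -10561/5881 + 15293*I/2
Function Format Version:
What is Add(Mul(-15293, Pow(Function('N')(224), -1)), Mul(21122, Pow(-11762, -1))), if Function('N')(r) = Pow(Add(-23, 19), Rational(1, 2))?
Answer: Add(Rational(-10561, 5881), Mul(Rational(15293, 2), I)) ≈ Add(-1.7958, Mul(7646.5, I))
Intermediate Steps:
Function('N')(r) = Mul(2, I) (Function('N')(r) = Pow(-4, Rational(1, 2)) = Mul(2, I))
Add(Mul(-15293, Pow(Function('N')(224), -1)), Mul(21122, Pow(-11762, -1))) = Add(Mul(-15293, Pow(Mul(2, I), -1)), Mul(21122, Pow(-11762, -1))) = Add(Mul(-15293, Mul(Rational(-1, 2), I)), Mul(21122, Rational(-1, 11762))) = Add(Mul(Rational(15293, 2), I), Rational(-10561, 5881)) = Add(Rational(-10561, 5881), Mul(Rational(15293, 2), I))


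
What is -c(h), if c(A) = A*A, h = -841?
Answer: -707281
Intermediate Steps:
c(A) = A²
-c(h) = -1*(-841)² = -1*707281 = -707281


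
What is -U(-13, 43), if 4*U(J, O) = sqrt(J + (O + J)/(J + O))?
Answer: -I*sqrt(3)/2 ≈ -0.86602*I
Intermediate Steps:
U(J, O) = sqrt(1 + J)/4 (U(J, O) = sqrt(J + (O + J)/(J + O))/4 = sqrt(J + (J + O)/(J + O))/4 = sqrt(J + 1)/4 = sqrt(1 + J)/4)
-U(-13, 43) = -sqrt((-13 + 43 - 13*(-13 + 43))/(-13 + 43))/4 = -sqrt((-13 + 43 - 13*30)/30)/4 = -sqrt((-13 + 43 - 390)/30)/4 = -sqrt((1/30)*(-360))/4 = -sqrt(-12)/4 = -2*I*sqrt(3)/4 = -I*sqrt(3)/2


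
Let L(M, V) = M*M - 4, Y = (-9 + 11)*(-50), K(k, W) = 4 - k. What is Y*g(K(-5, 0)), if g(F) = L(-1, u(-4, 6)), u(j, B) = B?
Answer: 300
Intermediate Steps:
Y = -100 (Y = 2*(-50) = -100)
L(M, V) = -4 + M² (L(M, V) = M² - 4 = -4 + M²)
g(F) = -3 (g(F) = -4 + (-1)² = -4 + 1 = -3)
Y*g(K(-5, 0)) = -100*(-3) = 300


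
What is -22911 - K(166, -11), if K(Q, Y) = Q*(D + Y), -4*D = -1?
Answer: -42253/2 ≈ -21127.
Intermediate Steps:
D = 1/4 (D = -1/4*(-1) = 1/4 ≈ 0.25000)
K(Q, Y) = Q*(1/4 + Y)
-22911 - K(166, -11) = -22911 - 166*(1/4 - 11) = -22911 - 166*(-43)/4 = -22911 - 1*(-3569/2) = -22911 + 3569/2 = -42253/2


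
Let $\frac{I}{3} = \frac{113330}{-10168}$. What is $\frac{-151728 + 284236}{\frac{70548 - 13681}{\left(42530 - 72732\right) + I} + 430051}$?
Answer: $\frac{20368727333204}{66105844543285} \approx 0.30812$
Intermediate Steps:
$I = - \frac{169995}{5084}$ ($I = 3 \frac{113330}{-10168} = 3 \cdot 113330 \left(- \frac{1}{10168}\right) = 3 \left(- \frac{56665}{5084}\right) = - \frac{169995}{5084} \approx -33.437$)
$\frac{-151728 + 284236}{\frac{70548 - 13681}{\left(42530 - 72732\right) + I} + 430051} = \frac{-151728 + 284236}{\frac{70548 - 13681}{\left(42530 - 72732\right) - \frac{169995}{5084}} + 430051} = \frac{132508}{\frac{56867}{\left(42530 - 72732\right) - \frac{169995}{5084}} + 430051} = \frac{132508}{\frac{56867}{-30202 - \frac{169995}{5084}} + 430051} = \frac{132508}{\frac{56867}{- \frac{153716963}{5084}} + 430051} = \frac{132508}{56867 \left(- \frac{5084}{153716963}\right) + 430051} = \frac{132508}{- \frac{289111828}{153716963} + 430051} = \frac{132508}{\frac{66105844543285}{153716963}} = 132508 \cdot \frac{153716963}{66105844543285} = \frac{20368727333204}{66105844543285}$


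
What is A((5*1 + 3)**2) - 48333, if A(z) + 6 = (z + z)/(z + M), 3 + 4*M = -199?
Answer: -1304897/27 ≈ -48330.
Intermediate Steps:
M = -101/2 (M = -3/4 + (1/4)*(-199) = -3/4 - 199/4 = -101/2 ≈ -50.500)
A(z) = -6 + 2*z/(-101/2 + z) (A(z) = -6 + (z + z)/(z - 101/2) = -6 + (2*z)/(-101/2 + z) = -6 + 2*z/(-101/2 + z))
A((5*1 + 3)**2) - 48333 = 2*(303 - 4*(5*1 + 3)**2)/(-101 + 2*(5*1 + 3)**2) - 48333 = 2*(303 - 4*(5 + 3)**2)/(-101 + 2*(5 + 3)**2) - 48333 = 2*(303 - 4*8**2)/(-101 + 2*8**2) - 48333 = 2*(303 - 4*64)/(-101 + 2*64) - 48333 = 2*(303 - 256)/(-101 + 128) - 48333 = 2*47/27 - 48333 = 2*(1/27)*47 - 48333 = 94/27 - 48333 = -1304897/27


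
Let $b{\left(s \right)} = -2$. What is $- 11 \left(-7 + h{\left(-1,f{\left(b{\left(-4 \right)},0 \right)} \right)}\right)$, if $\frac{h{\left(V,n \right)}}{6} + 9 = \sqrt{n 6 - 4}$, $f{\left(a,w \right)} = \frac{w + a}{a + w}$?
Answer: $671 - 66 \sqrt{2} \approx 577.66$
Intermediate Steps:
$f{\left(a,w \right)} = 1$ ($f{\left(a,w \right)} = \frac{a + w}{a + w} = 1$)
$h{\left(V,n \right)} = -54 + 6 \sqrt{-4 + 6 n}$ ($h{\left(V,n \right)} = -54 + 6 \sqrt{n 6 - 4} = -54 + 6 \sqrt{6 n - 4} = -54 + 6 \sqrt{-4 + 6 n}$)
$- 11 \left(-7 + h{\left(-1,f{\left(b{\left(-4 \right)},0 \right)} \right)}\right) = - 11 \left(-7 - \left(54 - 6 \sqrt{-4 + 6 \cdot 1}\right)\right) = - 11 \left(-7 - \left(54 - 6 \sqrt{-4 + 6}\right)\right) = - 11 \left(-7 - \left(54 - 6 \sqrt{2}\right)\right) = - 11 \left(-61 + 6 \sqrt{2}\right) = 671 - 66 \sqrt{2}$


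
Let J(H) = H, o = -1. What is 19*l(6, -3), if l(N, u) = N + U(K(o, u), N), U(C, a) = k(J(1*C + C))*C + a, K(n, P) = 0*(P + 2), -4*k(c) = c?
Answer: 228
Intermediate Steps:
k(c) = -c/4
K(n, P) = 0 (K(n, P) = 0*(2 + P) = 0)
U(C, a) = a - C²/2 (U(C, a) = (-(1*C + C)/4)*C + a = (-(C + C)/4)*C + a = (-C/2)*C + a = -C²/2 + a = a - C²/2)
l(N, u) = 2*N (l(N, u) = N + (N - ½*0²) = N + (N - ½*0) = N + (N + 0) = N + N = 2*N)
19*l(6, -3) = 19*(2*6) = 19*12 = 228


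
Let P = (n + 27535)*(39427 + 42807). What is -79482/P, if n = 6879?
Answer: -39741/1415000438 ≈ -2.8085e-5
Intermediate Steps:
P = 2830000876 (P = (6879 + 27535)*(39427 + 42807) = 34414*82234 = 2830000876)
-79482/P = -79482/2830000876 = -79482*1/2830000876 = -39741/1415000438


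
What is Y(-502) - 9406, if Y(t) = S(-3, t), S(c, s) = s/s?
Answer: -9405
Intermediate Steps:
S(c, s) = 1
Y(t) = 1
Y(-502) - 9406 = 1 - 9406 = -9405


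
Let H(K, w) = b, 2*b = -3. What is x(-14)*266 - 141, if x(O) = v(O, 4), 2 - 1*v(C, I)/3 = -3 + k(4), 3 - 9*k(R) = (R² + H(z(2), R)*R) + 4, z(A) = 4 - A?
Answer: 14473/3 ≈ 4824.3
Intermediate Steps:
b = -3/2 (b = (½)*(-3) = -3/2 ≈ -1.5000)
H(K, w) = -3/2
k(R) = -⅑ - R²/9 + R/6 (k(R) = ⅓ - ((R² - 3*R/2) + 4)/9 = ⅓ - (4 + R² - 3*R/2)/9 = ⅓ + (-4/9 - R²/9 + R/6) = -⅑ - R²/9 + R/6)
v(C, I) = 56/3 (v(C, I) = 6 - 3*(-3 + (-⅑ - ⅑*4² + (⅙)*4)) = 6 - 3*(-3 + (-⅑ - ⅑*16 + ⅔)) = 6 - 3*(-3 + (-⅑ - 16/9 + ⅔)) = 6 - 3*(-3 - 11/9) = 6 - 3*(-38/9) = 6 + 38/3 = 56/3)
x(O) = 56/3
x(-14)*266 - 141 = (56/3)*266 - 141 = 14896/3 - 141 = 14473/3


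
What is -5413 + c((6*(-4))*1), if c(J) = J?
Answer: -5437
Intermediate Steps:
-5413 + c((6*(-4))*1) = -5413 + (6*(-4))*1 = -5413 - 24*1 = -5413 - 24 = -5437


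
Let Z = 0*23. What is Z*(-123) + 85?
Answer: 85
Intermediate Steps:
Z = 0
Z*(-123) + 85 = 0*(-123) + 85 = 0 + 85 = 85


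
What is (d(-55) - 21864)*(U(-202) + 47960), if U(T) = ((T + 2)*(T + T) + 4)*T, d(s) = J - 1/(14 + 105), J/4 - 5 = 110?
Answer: 41452272188496/119 ≈ 3.4834e+11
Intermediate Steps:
J = 460 (J = 20 + 4*110 = 20 + 440 = 460)
d(s) = 54739/119 (d(s) = 460 - 1/(14 + 105) = 460 - 1/119 = 54739/119)
U(T) = T*(4 + 2*T*(2 + T)) (U(T) = ((2 + T)*(2*T) + 4)*T = (2*T*(2 + T) + 4)*T = (4 + 2*T*(2 + T))*T = T*(4 + 2*T*(2 + T)))
(d(-55) - 21864)*(U(-202) + 47960) = (54739/119 - 21864)*(2*(-202)*(2 + (-202)² + 2*(-202)) + 47960) = -2547077*(2*(-202)*(2 + 40804 - 404) + 47960)/119 = -2547077*(2*(-202)*40402 + 47960)/119 = -2547077*(-16322408 + 47960)/119 = -2547077/119*(-16274448) = 41452272188496/119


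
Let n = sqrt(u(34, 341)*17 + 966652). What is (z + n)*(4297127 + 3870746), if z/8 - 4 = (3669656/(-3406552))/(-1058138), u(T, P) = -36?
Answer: 58883879652898692140/225287632511 + 16335746*sqrt(241510) ≈ 8.2894e+9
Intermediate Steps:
z = 7209206075180/225287632511 (z = 32 + 8*((3669656/(-3406552))/(-1058138)) = 32 + 8*((3669656*(-1/3406552))*(-1/1058138)) = 32 + 8*(-458707/425819*(-1/1058138)) = 32 + 8*(458707/450575265022) = 32 + 1834828/225287632511 = 7209206075180/225287632511 ≈ 32.000)
n = 2*sqrt(241510) (n = sqrt(-36*17 + 966652) = sqrt(-612 + 966652) = sqrt(966040) = 2*sqrt(241510) ≈ 982.87)
(z + n)*(4297127 + 3870746) = (7209206075180/225287632511 + 2*sqrt(241510))*(4297127 + 3870746) = (7209206075180/225287632511 + 2*sqrt(241510))*8167873 = 58883879652898692140/225287632511 + 16335746*sqrt(241510)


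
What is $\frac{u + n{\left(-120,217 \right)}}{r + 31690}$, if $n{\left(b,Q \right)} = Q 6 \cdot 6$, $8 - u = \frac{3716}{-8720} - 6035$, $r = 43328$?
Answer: $\frac{30204829}{163539240} \approx 0.18469$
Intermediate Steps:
$u = \frac{13174669}{2180}$ ($u = 8 - \left(\frac{3716}{-8720} - 6035\right) = 8 - \left(3716 \left(- \frac{1}{8720}\right) - 6035\right) = 8 - \left(- \frac{929}{2180} - 6035\right) = 8 - - \frac{13157229}{2180} = 8 + \frac{13157229}{2180} = \frac{13174669}{2180} \approx 6043.4$)
$n{\left(b,Q \right)} = 36 Q$ ($n{\left(b,Q \right)} = 6 Q 6 = 36 Q$)
$\frac{u + n{\left(-120,217 \right)}}{r + 31690} = \frac{\frac{13174669}{2180} + 36 \cdot 217}{43328 + 31690} = \frac{\frac{13174669}{2180} + 7812}{75018} = \frac{30204829}{2180} \cdot \frac{1}{75018} = \frac{30204829}{163539240}$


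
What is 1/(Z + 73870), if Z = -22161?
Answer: 1/51709 ≈ 1.9339e-5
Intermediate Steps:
1/(Z + 73870) = 1/(-22161 + 73870) = 1/51709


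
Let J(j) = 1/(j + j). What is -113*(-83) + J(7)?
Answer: 131307/14 ≈ 9379.1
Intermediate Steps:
J(j) = 1/(2*j)
-113*(-83) + J(7) = -113*(-83) + (½)/7 = 9379 + (½)*(⅐) = 9379 + 1/14 = 131307/14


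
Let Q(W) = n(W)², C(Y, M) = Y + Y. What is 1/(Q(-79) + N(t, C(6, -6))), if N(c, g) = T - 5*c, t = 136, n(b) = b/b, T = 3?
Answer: -1/676 ≈ -0.0014793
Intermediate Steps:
n(b) = 1
C(Y, M) = 2*Y
Q(W) = 1 (Q(W) = 1² = 1)
N(c, g) = 3 - 5*c
1/(Q(-79) + N(t, C(6, -6))) = 1/(1 + (3 - 5*136)) = 1/(1 + (3 - 680)) = 1/(1 - 677) = 1/(-676) = -1/676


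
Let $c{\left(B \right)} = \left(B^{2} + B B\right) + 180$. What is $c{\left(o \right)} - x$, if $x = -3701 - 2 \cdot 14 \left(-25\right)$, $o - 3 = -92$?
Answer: $19023$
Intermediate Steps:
$o = -89$ ($o = 3 - 92 = -89$)
$x = -3001$ ($x = -3701 - 28 \left(-25\right) = -3701 - -700 = -3701 + 700 = -3001$)
$c{\left(B \right)} = 180 + 2 B^{2}$ ($c{\left(B \right)} = \left(B^{2} + B^{2}\right) + 180 = 2 B^{2} + 180 = 180 + 2 B^{2}$)
$c{\left(o \right)} - x = \left(180 + 2 \left(-89\right)^{2}\right) - -3001 = \left(180 + 2 \cdot 7921\right) + 3001 = \left(180 + 15842\right) + 3001 = 16022 + 3001 = 19023$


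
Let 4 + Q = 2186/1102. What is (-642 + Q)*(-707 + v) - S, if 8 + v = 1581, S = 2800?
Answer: -308845498/551 ≈ -5.6052e+5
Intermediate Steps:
v = 1573 (v = -8 + 1581 = 1573)
Q = -1111/551 (Q = -4 + 2186/1102 = -4 + 2186*(1/1102) = -4 + 1093/551 = -1111/551 ≈ -2.0163)
(-642 + Q)*(-707 + v) - S = (-642 - 1111/551)*(-707 + 1573) - 1*2800 = -354853/551*866 - 2800 = -307302698/551 - 2800 = -308845498/551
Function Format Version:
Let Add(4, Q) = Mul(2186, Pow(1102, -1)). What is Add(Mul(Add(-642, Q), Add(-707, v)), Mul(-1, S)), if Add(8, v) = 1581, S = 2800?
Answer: Rational(-308845498, 551) ≈ -5.6052e+5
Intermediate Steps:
v = 1573 (v = Add(-8, 1581) = 1573)
Q = Rational(-1111, 551) (Q = Add(-4, Mul(2186, Pow(1102, -1))) = Add(-4, Mul(2186, Rational(1, 1102))) = Add(-4, Rational(1093, 551)) = Rational(-1111, 551) ≈ -2.0163)
Add(Mul(Add(-642, Q), Add(-707, v)), Mul(-1, S)) = Add(Mul(Add(-642, Rational(-1111, 551)), Add(-707, 1573)), Mul(-1, 2800)) = Add(Mul(Rational(-354853, 551), 866), -2800) = Add(Rational(-307302698, 551), -2800) = Rational(-308845498, 551)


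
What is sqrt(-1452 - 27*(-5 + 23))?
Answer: I*sqrt(1938) ≈ 44.023*I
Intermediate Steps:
sqrt(-1452 - 27*(-5 + 23)) = sqrt(-1452 - 27*18) = sqrt(-1452 - 486) = sqrt(-1938) = I*sqrt(1938)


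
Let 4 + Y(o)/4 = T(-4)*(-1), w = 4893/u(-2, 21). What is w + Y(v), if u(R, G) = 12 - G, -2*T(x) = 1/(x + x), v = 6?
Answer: -6719/12 ≈ -559.92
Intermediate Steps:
T(x) = -1/(4*x) (T(x) = -1/(2*(x + x)) = -1/(2*x)/2 = -1/(4*x))
w = -1631/3 (w = 4893/(12 - 1*21) = 4893/(12 - 21) = 4893/(-9) = 4893*(-1/9) = -1631/3 ≈ -543.67)
Y(o) = -65/4 (Y(o) = -16 + 4*(-1/4/(-4)*(-1)) = -16 + 4*(-1/4*(-1/4)*(-1)) = -16 + 4*((1/16)*(-1)) = -16 + 4*(-1/16) = -16 - 1/4 = -65/4)
w + Y(v) = -1631/3 - 65/4 = -6719/12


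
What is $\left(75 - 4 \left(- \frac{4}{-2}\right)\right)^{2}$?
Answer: $4489$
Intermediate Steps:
$\left(75 - 4 \left(- \frac{4}{-2}\right)\right)^{2} = \left(75 - 4 \left(\left(-4\right) \left(- \frac{1}{2}\right)\right)\right)^{2} = \left(75 - 8\right)^{2} = 67^{2} = 4489$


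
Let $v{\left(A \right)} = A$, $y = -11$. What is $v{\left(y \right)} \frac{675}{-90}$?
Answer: $\frac{165}{2} \approx 82.5$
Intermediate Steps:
$v{\left(y \right)} \frac{675}{-90} = - 11 \frac{675}{-90} = - 11 \cdot 675 \left(- \frac{1}{90}\right) = \left(-11\right) \left(- \frac{15}{2}\right) = \frac{165}{2}$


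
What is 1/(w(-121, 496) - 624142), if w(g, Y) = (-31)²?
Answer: -1/623181 ≈ -1.6047e-6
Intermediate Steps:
w(g, Y) = 961
1/(w(-121, 496) - 624142) = 1/(961 - 624142) = 1/(-623181) = -1/623181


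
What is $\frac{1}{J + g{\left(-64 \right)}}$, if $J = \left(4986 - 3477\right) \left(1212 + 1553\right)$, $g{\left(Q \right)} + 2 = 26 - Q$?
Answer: $\frac{1}{4172473} \approx 2.3967 \cdot 10^{-7}$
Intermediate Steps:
$g{\left(Q \right)} = 24 - Q$ ($g{\left(Q \right)} = -2 - \left(-26 + Q\right) = 24 - Q$)
$J = 4172385$ ($J = 1509 \cdot 2765 = 4172385$)
$\frac{1}{J + g{\left(-64 \right)}} = \frac{1}{4172385 + \left(24 - -64\right)} = \frac{1}{4172385 + \left(24 + 64\right)} = \frac{1}{4172385 + 88} = \frac{1}{4172473}$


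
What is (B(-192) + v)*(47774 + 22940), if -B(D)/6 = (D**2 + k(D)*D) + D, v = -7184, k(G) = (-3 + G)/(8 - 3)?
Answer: -19244390816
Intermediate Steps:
k(G) = -3/5 + G/5 (k(G) = (-3 + G)/5 = (-3 + G)*(1/5) = -3/5 + G/5)
B(D) = -6*D - 6*D**2 - 6*D*(-3/5 + D/5) (B(D) = -6*((D**2 + (-3/5 + D/5)*D) + D) = -6*((D**2 + D*(-3/5 + D/5)) + D) = -6*(D + D**2 + D*(-3/5 + D/5)) = -6*D - 6*D**2 - 6*D*(-3/5 + D/5))
(B(-192) + v)*(47774 + 22940) = (-12/5*(-192)*(1 + 3*(-192)) - 7184)*(47774 + 22940) = (-12/5*(-192)*(1 - 576) - 7184)*70714 = (-12/5*(-192)*(-575) - 7184)*70714 = (-264960 - 7184)*70714 = -272144*70714 = -19244390816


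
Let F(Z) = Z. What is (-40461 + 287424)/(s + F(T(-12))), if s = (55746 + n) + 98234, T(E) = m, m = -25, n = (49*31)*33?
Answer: 246963/204082 ≈ 1.2101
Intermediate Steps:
n = 50127 (n = 1519*33 = 50127)
T(E) = -25
s = 204107 (s = (55746 + 50127) + 98234 = 105873 + 98234 = 204107)
(-40461 + 287424)/(s + F(T(-12))) = (-40461 + 287424)/(204107 - 25) = 246963/204082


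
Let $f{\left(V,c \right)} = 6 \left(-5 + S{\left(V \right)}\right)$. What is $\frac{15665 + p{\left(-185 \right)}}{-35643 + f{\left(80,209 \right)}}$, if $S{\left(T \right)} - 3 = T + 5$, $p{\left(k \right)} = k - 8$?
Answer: $- \frac{15472}{35145} \approx -0.44023$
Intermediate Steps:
$p{\left(k \right)} = -8 + k$ ($p{\left(k \right)} = k - 8 = -8 + k$)
$S{\left(T \right)} = 8 + T$ ($S{\left(T \right)} = 3 + \left(T + 5\right) = 3 + \left(5 + T\right) = 8 + T$)
$f{\left(V,c \right)} = 18 + 6 V$ ($f{\left(V,c \right)} = 6 \left(-5 + \left(8 + V\right)\right) = 6 \left(3 + V\right) = 18 + 6 V$)
$\frac{15665 + p{\left(-185 \right)}}{-35643 + f{\left(80,209 \right)}} = \frac{15665 - 193}{-35643 + \left(18 + 6 \cdot 80\right)} = \frac{15665 - 193}{-35643 + \left(18 + 480\right)} = \frac{15472}{-35643 + 498} = \frac{15472}{-35145} = 15472 \left(- \frac{1}{35145}\right) = - \frac{15472}{35145}$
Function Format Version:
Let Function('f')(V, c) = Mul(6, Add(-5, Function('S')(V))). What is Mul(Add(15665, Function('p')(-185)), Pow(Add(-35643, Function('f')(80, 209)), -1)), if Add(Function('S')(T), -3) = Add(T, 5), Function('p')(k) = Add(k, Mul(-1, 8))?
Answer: Rational(-15472, 35145) ≈ -0.44023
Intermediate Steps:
Function('p')(k) = Add(-8, k) (Function('p')(k) = Add(k, -8) = Add(-8, k))
Function('S')(T) = Add(8, T) (Function('S')(T) = Add(3, Add(T, 5)) = Add(3, Add(5, T)) = Add(8, T))
Function('f')(V, c) = Add(18, Mul(6, V)) (Function('f')(V, c) = Mul(6, Add(-5, Add(8, V))) = Mul(6, Add(3, V)) = Add(18, Mul(6, V)))
Mul(Add(15665, Function('p')(-185)), Pow(Add(-35643, Function('f')(80, 209)), -1)) = Mul(Add(15665, Add(-8, -185)), Pow(Add(-35643, Add(18, Mul(6, 80))), -1)) = Mul(Add(15665, -193), Pow(Add(-35643, Add(18, 480)), -1)) = Mul(15472, Pow(Add(-35643, 498), -1)) = Mul(15472, Pow(-35145, -1)) = Mul(15472, Rational(-1, 35145)) = Rational(-15472, 35145)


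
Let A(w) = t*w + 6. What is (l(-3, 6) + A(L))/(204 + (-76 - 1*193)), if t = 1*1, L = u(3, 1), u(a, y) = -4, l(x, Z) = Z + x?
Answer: -1/13 ≈ -0.076923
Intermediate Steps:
L = -4
t = 1
A(w) = 6 + w (A(w) = 1*w + 6 = w + 6 = 6 + w)
(l(-3, 6) + A(L))/(204 + (-76 - 1*193)) = ((6 - 3) + (6 - 4))/(204 + (-76 - 1*193)) = (3 + 2)/(204 + (-76 - 193)) = 5/(204 - 269) = 5/(-65) = 5*(-1/65) = -1/13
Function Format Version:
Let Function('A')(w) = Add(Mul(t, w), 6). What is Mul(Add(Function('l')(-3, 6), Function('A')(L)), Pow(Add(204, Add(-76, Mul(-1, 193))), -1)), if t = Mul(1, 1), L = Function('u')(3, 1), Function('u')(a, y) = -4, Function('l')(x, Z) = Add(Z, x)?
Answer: Rational(-1, 13) ≈ -0.076923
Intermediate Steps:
L = -4
t = 1
Function('A')(w) = Add(6, w) (Function('A')(w) = Add(Mul(1, w), 6) = Add(w, 6) = Add(6, w))
Mul(Add(Function('l')(-3, 6), Function('A')(L)), Pow(Add(204, Add(-76, Mul(-1, 193))), -1)) = Mul(Add(Add(6, -3), Add(6, -4)), Pow(Add(204, Add(-76, Mul(-1, 193))), -1)) = Mul(Add(3, 2), Pow(Add(204, Add(-76, -193)), -1)) = Mul(5, Pow(Add(204, -269), -1)) = Mul(5, Pow(-65, -1)) = Mul(5, Rational(-1, 65)) = Rational(-1, 13)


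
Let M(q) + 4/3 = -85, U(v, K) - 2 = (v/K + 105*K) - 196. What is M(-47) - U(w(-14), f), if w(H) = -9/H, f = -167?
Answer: 123745691/7014 ≈ 17643.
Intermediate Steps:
U(v, K) = -194 + 105*K + v/K (U(v, K) = 2 + ((v/K + 105*K) - 196) = 2 + ((105*K + v/K) - 196) = 2 + (-196 + 105*K + v/K) = -194 + 105*K + v/K)
M(q) = -259/3 (M(q) = -4/3 - 85 = -259/3)
M(-47) - U(w(-14), f) = -259/3 - (-194 + 105*(-167) - 9/(-14)/(-167)) = -259/3 - (-194 - 17535 - 9*(-1/14)*(-1/167)) = -259/3 - (-194 - 17535 + (9/14)*(-1/167)) = -259/3 - (-194 - 17535 - 9/2338) = -259/3 - 1*(-41450411/2338) = -259/3 + 41450411/2338 = 123745691/7014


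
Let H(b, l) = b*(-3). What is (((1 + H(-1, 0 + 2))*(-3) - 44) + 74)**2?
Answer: 324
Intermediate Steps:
H(b, l) = -3*b
(((1 + H(-1, 0 + 2))*(-3) - 44) + 74)**2 = (((1 - 3*(-1))*(-3) - 44) + 74)**2 = (((1 + 3)*(-3) - 44) + 74)**2 = ((4*(-3) - 44) + 74)**2 = ((-12 - 44) + 74)**2 = (-56 + 74)**2 = 18**2 = 324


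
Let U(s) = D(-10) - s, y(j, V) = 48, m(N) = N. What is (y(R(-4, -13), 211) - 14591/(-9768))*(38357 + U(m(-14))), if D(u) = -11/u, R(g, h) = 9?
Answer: 12367455737/6512 ≈ 1.8992e+6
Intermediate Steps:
U(s) = 11/10 - s (U(s) = -11/(-10) - s = -11*(-1/10) - s = 11/10 - s)
(y(R(-4, -13), 211) - 14591/(-9768))*(38357 + U(m(-14))) = (48 - 14591/(-9768))*(38357 + (11/10 - 1*(-14))) = (48 - 14591*(-1/9768))*(38357 + (11/10 + 14)) = (48 + 14591/9768)*(38357 + 151/10) = (483455/9768)*(383721/10) = 12367455737/6512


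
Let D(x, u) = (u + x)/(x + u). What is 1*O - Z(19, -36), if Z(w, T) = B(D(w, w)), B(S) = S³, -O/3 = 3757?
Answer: -11272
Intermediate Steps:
O = -11271 (O = -3*3757 = -11271)
D(x, u) = 1 (D(x, u) = (u + x)/(u + x) = 1)
Z(w, T) = 1 (Z(w, T) = 1³ = 1)
1*O - Z(19, -36) = 1*(-11271) - 1*1 = -11271 - 1 = -11272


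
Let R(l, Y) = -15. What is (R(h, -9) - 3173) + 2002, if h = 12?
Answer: -1186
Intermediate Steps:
(R(h, -9) - 3173) + 2002 = (-15 - 3173) + 2002 = -3188 + 2002 = -1186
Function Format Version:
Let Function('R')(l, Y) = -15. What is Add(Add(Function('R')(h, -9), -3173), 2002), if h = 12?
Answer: -1186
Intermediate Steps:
Add(Add(Function('R')(h, -9), -3173), 2002) = Add(Add(-15, -3173), 2002) = Add(-3188, 2002) = -1186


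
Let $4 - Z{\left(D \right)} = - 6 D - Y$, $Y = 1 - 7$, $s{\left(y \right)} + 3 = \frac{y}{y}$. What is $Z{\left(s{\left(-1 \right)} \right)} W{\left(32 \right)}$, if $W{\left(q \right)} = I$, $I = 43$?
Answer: $-602$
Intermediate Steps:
$s{\left(y \right)} = -2$ ($s{\left(y \right)} = -3 + \frac{y}{y} = -3 + 1 = -2$)
$W{\left(q \right)} = 43$
$Y = -6$ ($Y = 1 + \left(\left(-1 - 6\right) + 0\right) = 1 + \left(-7 + 0\right) = 1 - 7 = -6$)
$Z{\left(D \right)} = -2 + 6 D$ ($Z{\left(D \right)} = 4 - \left(- 6 D - -6\right) = 4 - \left(- 6 D + 6\right) = 4 - \left(6 - 6 D\right) = 4 + \left(-6 + 6 D\right) = -2 + 6 D$)
$Z{\left(s{\left(-1 \right)} \right)} W{\left(32 \right)} = \left(-2 + 6 \left(-2\right)\right) 43 = \left(-2 - 12\right) 43 = \left(-14\right) 43 = -602$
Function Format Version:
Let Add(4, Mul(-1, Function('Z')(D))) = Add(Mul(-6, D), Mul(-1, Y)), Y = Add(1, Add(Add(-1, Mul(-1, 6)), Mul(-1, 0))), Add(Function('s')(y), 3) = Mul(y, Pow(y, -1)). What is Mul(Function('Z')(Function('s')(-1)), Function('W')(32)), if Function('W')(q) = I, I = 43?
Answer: -602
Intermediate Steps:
Function('s')(y) = -2 (Function('s')(y) = Add(-3, Mul(y, Pow(y, -1))) = Add(-3, 1) = -2)
Function('W')(q) = 43
Y = -6 (Y = Add(1, Add(Add(-1, -6), 0)) = Add(1, Add(-7, 0)) = Add(1, -7) = -6)
Function('Z')(D) = Add(-2, Mul(6, D)) (Function('Z')(D) = Add(4, Mul(-1, Add(Mul(-6, D), Mul(-1, -6)))) = Add(4, Mul(-1, Add(Mul(-6, D), 6))) = Add(4, Mul(-1, Add(6, Mul(-6, D)))) = Add(4, Add(-6, Mul(6, D))) = Add(-2, Mul(6, D)))
Mul(Function('Z')(Function('s')(-1)), Function('W')(32)) = Mul(Add(-2, Mul(6, -2)), 43) = Mul(Add(-2, -12), 43) = Mul(-14, 43) = -602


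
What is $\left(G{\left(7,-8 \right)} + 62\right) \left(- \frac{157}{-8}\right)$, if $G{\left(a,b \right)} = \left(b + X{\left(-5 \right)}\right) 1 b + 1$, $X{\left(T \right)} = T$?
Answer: $\frac{26219}{8} \approx 3277.4$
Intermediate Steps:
$G{\left(a,b \right)} = 1 + b \left(-5 + b\right)$ ($G{\left(a,b \right)} = \left(b - 5\right) 1 b + 1 = \left(-5 + b\right) 1 b + 1 = \left(-5 + b\right) b + 1 = b \left(-5 + b\right) + 1 = 1 + b \left(-5 + b\right)$)
$\left(G{\left(7,-8 \right)} + 62\right) \left(- \frac{157}{-8}\right) = \left(\left(1 + \left(-8\right)^{2} - -40\right) + 62\right) \left(- \frac{157}{-8}\right) = \left(\left(1 + 64 + 40\right) + 62\right) \left(\left(-157\right) \left(- \frac{1}{8}\right)\right) = \left(105 + 62\right) \frac{157}{8} = 167 \cdot \frac{157}{8} = \frac{26219}{8}$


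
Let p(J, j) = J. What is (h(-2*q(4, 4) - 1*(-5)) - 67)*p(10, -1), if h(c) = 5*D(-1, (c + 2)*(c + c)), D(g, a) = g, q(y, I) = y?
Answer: -720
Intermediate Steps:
h(c) = -5 (h(c) = 5*(-1) = -5)
(h(-2*q(4, 4) - 1*(-5)) - 67)*p(10, -1) = (-5 - 67)*10 = -72*10 = -720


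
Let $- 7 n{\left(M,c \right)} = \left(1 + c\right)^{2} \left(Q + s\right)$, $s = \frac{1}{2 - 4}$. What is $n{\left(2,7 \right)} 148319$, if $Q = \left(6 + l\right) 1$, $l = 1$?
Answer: $- \frac{61700704}{7} \approx -8.8144 \cdot 10^{6}$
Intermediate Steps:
$s = - \frac{1}{2}$ ($s = \frac{1}{-2} = - \frac{1}{2} \approx -0.5$)
$Q = 7$ ($Q = \left(6 + 1\right) 1 = 7 \cdot 1 = 7$)
$n{\left(M,c \right)} = - \frac{13 \left(1 + c\right)^{2}}{14}$ ($n{\left(M,c \right)} = - \frac{\left(1 + c\right)^{2} \left(7 - \frac{1}{2}\right)}{7} = - \frac{\left(1 + c\right)^{2} \cdot \frac{13}{2}}{7} = - \frac{\frac{13}{2} \left(1 + c\right)^{2}}{7} = - \frac{13 \left(1 + c\right)^{2}}{14}$)
$n{\left(2,7 \right)} 148319 = - \frac{13 \left(1 + 7\right)^{2}}{14} \cdot 148319 = - \frac{13 \cdot 8^{2}}{14} \cdot 148319 = \left(- \frac{13}{14}\right) 64 \cdot 148319 = \left(- \frac{416}{7}\right) 148319 = - \frac{61700704}{7}$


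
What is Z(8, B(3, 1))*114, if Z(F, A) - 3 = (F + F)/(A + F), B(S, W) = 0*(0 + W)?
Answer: 570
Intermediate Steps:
B(S, W) = 0 (B(S, W) = 0*W = 0)
Z(F, A) = 3 + 2*F/(A + F) (Z(F, A) = 3 + (F + F)/(A + F) = 3 + (2*F)/(A + F) = 3 + 2*F/(A + F))
Z(8, B(3, 1))*114 = ((3*0 + 5*8)/(0 + 8))*114 = ((0 + 40)/8)*114 = ((⅛)*40)*114 = 5*114 = 570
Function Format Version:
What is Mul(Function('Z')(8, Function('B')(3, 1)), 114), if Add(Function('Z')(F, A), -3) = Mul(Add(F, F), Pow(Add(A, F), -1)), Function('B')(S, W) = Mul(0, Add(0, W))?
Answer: 570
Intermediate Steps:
Function('B')(S, W) = 0 (Function('B')(S, W) = Mul(0, W) = 0)
Function('Z')(F, A) = Add(3, Mul(2, F, Pow(Add(A, F), -1))) (Function('Z')(F, A) = Add(3, Mul(Add(F, F), Pow(Add(A, F), -1))) = Add(3, Mul(Mul(2, F), Pow(Add(A, F), -1))) = Add(3, Mul(2, F, Pow(Add(A, F), -1))))
Mul(Function('Z')(8, Function('B')(3, 1)), 114) = Mul(Mul(Pow(Add(0, 8), -1), Add(Mul(3, 0), Mul(5, 8))), 114) = Mul(Mul(Pow(8, -1), Add(0, 40)), 114) = Mul(Mul(Rational(1, 8), 40), 114) = Mul(5, 114) = 570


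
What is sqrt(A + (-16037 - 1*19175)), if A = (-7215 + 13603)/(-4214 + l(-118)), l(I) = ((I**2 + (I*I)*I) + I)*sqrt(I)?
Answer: sqrt(2)*sqrt((37097439 + 14342076478*I*sqrt(118))/(-2107 - 814613*I*sqrt(118))) ≈ 9.6176e-7 + 187.65*I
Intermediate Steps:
l(I) = sqrt(I)*(I + I**2 + I**3) (l(I) = ((I**2 + I**2*I) + I)*sqrt(I) = ((I**2 + I**3) + I)*sqrt(I) = (I + I**2 + I**3)*sqrt(I) = sqrt(I)*(I + I**2 + I**3))
A = 6388/(-4214 - 1629226*I*sqrt(118)) (A = (-7215 + 13603)/(-4214 + (-118)**(3/2)*(1 - 118 + (-118)**2)) = 6388/(-4214 + (-118*I*sqrt(118))*(1 - 118 + 13924)) = 6388/(-4214 - 118*I*sqrt(118)*13807) = 6388/(-4214 - 1629226*I*sqrt(118)) ≈ -8.5944e-8 + 0.00036095*I)
sqrt(A + (-16037 - 1*19175)) = sqrt((-6729758/78304136532191 + 2601873922*I*sqrt(118)/78304136532191) + (-16037 - 1*19175)) = sqrt((-6729758/78304136532191 + 2601873922*I*sqrt(118)/78304136532191) + (-16037 - 19175)) = sqrt((-6729758/78304136532191 + 2601873922*I*sqrt(118)/78304136532191) - 35212) = sqrt(-2757245255578239250/78304136532191 + 2601873922*I*sqrt(118)/78304136532191)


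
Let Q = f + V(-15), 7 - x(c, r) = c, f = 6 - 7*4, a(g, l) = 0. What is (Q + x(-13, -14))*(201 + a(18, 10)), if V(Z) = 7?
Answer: 1005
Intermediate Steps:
f = -22 (f = 6 - 28 = -22)
x(c, r) = 7 - c
Q = -15 (Q = -22 + 7 = -15)
(Q + x(-13, -14))*(201 + a(18, 10)) = (-15 + (7 - 1*(-13)))*(201 + 0) = (-15 + (7 + 13))*201 = (-15 + 20)*201 = 5*201 = 1005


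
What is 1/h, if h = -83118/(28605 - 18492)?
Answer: -3371/27706 ≈ -0.12167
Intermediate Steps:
h = -27706/3371 (h = -83118/10113 = -83118*1/10113 = -27706/3371 ≈ -8.2189)
1/h = 1/(-27706/3371) = -3371/27706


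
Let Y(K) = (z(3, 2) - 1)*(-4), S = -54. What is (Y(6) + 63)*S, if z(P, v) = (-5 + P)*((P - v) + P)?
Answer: -5346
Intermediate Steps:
z(P, v) = (-5 + P)*(-v + 2*P)
Y(K) = 36 (Y(K) = ((-10*3 + 2*3² + 5*2 - 1*3*2) - 1)*(-4) = ((-30 + 2*9 + 10 - 6) - 1)*(-4) = ((-30 + 18 + 10 - 6) - 1)*(-4) = (-8 - 1)*(-4) = -9*(-4) = 36)
(Y(6) + 63)*S = (36 + 63)*(-54) = 99*(-54) = -5346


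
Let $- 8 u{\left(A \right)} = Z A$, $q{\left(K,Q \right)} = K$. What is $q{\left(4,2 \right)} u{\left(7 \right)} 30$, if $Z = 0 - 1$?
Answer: $105$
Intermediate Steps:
$Z = -1$
$u{\left(A \right)} = \frac{A}{8}$ ($u{\left(A \right)} = - \frac{\left(-1\right) A}{8} = \frac{A}{8}$)
$q{\left(4,2 \right)} u{\left(7 \right)} 30 = 4 \cdot \frac{1}{8} \cdot 7 \cdot 30 = 4 \cdot \frac{7}{8} \cdot 30 = \frac{7}{2} \cdot 30 = 105$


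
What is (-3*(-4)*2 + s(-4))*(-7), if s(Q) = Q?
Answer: -140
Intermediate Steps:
(-3*(-4)*2 + s(-4))*(-7) = (-3*(-4)*2 - 4)*(-7) = (12*2 - 4)*(-7) = (24 - 4)*(-7) = 20*(-7) = -140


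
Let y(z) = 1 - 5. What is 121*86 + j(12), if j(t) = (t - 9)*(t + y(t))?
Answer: 10430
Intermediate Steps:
y(z) = -4
j(t) = (-9 + t)*(-4 + t) (j(t) = (t - 9)*(t - 4) = (-9 + t)*(-4 + t))
121*86 + j(12) = 121*86 + (36 + 12² - 13*12) = 10406 + (36 + 144 - 156) = 10406 + 24 = 10430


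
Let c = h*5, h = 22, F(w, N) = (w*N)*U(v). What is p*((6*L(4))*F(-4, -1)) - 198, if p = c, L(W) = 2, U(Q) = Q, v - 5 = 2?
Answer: 36762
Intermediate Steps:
v = 7 (v = 5 + 2 = 7)
F(w, N) = 7*N*w (F(w, N) = (w*N)*7 = (N*w)*7 = 7*N*w)
c = 110 (c = 22*5 = 110)
p = 110
p*((6*L(4))*F(-4, -1)) - 198 = 110*((6*2)*(7*(-1)*(-4))) - 198 = 110*(12*28) - 198 = 110*336 - 198 = 36960 - 198 = 36762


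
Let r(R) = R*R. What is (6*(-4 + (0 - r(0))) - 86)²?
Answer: 12100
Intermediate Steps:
r(R) = R²
(6*(-4 + (0 - r(0))) - 86)² = (6*(-4 + (0 - 1*0²)) - 86)² = (6*(-4 + (0 - 1*0)) - 86)² = (6*(-4 + (0 + 0)) - 86)² = (6*(-4 + 0) - 86)² = (6*(-4) - 86)² = (-24 - 86)² = (-110)² = 12100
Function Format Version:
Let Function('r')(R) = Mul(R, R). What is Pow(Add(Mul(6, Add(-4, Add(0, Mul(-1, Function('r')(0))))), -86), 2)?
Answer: 12100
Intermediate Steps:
Function('r')(R) = Pow(R, 2)
Pow(Add(Mul(6, Add(-4, Add(0, Mul(-1, Function('r')(0))))), -86), 2) = Pow(Add(Mul(6, Add(-4, Add(0, Mul(-1, Pow(0, 2))))), -86), 2) = Pow(Add(Mul(6, Add(-4, Add(0, Mul(-1, 0)))), -86), 2) = Pow(Add(Mul(6, Add(-4, Add(0, 0))), -86), 2) = Pow(Add(Mul(6, Add(-4, 0)), -86), 2) = Pow(Add(Mul(6, -4), -86), 2) = Pow(Add(-24, -86), 2) = Pow(-110, 2) = 12100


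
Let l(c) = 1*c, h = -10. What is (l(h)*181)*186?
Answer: -336660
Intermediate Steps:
l(c) = c
(l(h)*181)*186 = -10*181*186 = -1810*186 = -336660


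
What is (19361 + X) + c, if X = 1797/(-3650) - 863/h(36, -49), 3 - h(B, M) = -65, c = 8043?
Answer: 3399200327/124100 ≈ 27391.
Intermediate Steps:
h(B, M) = 68 (h(B, M) = 3 - 1*(-65) = 3 + 65 = 68)
X = -1636073/124100 (X = 1797/(-3650) - 863/68 = 1797*(-1/3650) - 863*1/68 = -1797/3650 - 863/68 = -1636073/124100 ≈ -13.184)
(19361 + X) + c = (19361 - 1636073/124100) + 8043 = 2401064027/124100 + 8043 = 3399200327/124100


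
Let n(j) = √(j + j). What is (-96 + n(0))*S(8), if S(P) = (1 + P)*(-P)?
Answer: 6912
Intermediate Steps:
S(P) = -P*(1 + P)
n(j) = √2*√j (n(j) = √(2*j) = √2*√j)
(-96 + n(0))*S(8) = (-96 + √2*√0)*(-1*8*(1 + 8)) = (-96 + √2*0)*(-1*8*9) = (-96 + 0)*(-72) = -96*(-72) = 6912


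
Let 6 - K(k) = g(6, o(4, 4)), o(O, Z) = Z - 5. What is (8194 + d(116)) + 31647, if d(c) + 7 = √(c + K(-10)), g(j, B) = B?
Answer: 39834 + √123 ≈ 39845.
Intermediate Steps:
o(O, Z) = -5 + Z
K(k) = 7 (K(k) = 6 - (-5 + 4) = 6 - 1*(-1) = 6 + 1 = 7)
d(c) = -7 + √(7 + c) (d(c) = -7 + √(c + 7) = -7 + √(7 + c))
(8194 + d(116)) + 31647 = (8194 + (-7 + √(7 + 116))) + 31647 = (8194 + (-7 + √123)) + 31647 = (8187 + √123) + 31647 = 39834 + √123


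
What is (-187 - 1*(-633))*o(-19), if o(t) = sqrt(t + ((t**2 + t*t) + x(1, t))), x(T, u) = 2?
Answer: 446*sqrt(705) ≈ 11842.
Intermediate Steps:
o(t) = sqrt(2 + t + 2*t**2) (o(t) = sqrt(t + ((t**2 + t*t) + 2)) = sqrt(t + ((t**2 + t**2) + 2)) = sqrt(t + (2*t**2 + 2)) = sqrt(t + (2 + 2*t**2)) = sqrt(2 + t + 2*t**2))
(-187 - 1*(-633))*o(-19) = (-187 - 1*(-633))*sqrt(2 - 19 + 2*(-19)**2) = (-187 + 633)*sqrt(2 - 19 + 2*361) = 446*sqrt(2 - 19 + 722) = 446*sqrt(705)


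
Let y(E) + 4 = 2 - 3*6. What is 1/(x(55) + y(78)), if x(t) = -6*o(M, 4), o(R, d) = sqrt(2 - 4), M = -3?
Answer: I/(2*(-10*I + 3*sqrt(2))) ≈ -0.042373 + 0.017977*I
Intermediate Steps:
o(R, d) = I*sqrt(2) (o(R, d) = sqrt(-2) = I*sqrt(2))
x(t) = -6*I*sqrt(2)
y(E) = -20 (y(E) = -4 + (2 - 3*6) = -4 + (2 - 18) = -4 - 16 = -20)
1/(x(55) + y(78)) = 1/(-6*I*sqrt(2) - 20) = 1/(-20 - 6*I*sqrt(2))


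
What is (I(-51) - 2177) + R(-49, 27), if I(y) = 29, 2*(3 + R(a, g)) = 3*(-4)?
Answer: -2157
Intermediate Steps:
R(a, g) = -9 (R(a, g) = -3 + (3*(-4))/2 = -3 + (1/2)*(-12) = -3 - 6 = -9)
(I(-51) - 2177) + R(-49, 27) = (29 - 2177) - 9 = -2148 - 9 = -2157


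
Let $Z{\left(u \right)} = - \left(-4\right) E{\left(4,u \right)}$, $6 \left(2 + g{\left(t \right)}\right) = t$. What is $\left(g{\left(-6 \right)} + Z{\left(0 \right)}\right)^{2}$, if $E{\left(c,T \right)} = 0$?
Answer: $9$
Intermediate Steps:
$g{\left(t \right)} = -2 + \frac{t}{6}$
$Z{\left(u \right)} = 0$ ($Z{\left(u \right)} = - \left(-4\right) 0 = \left(-1\right) 0 = 0$)
$\left(g{\left(-6 \right)} + Z{\left(0 \right)}\right)^{2} = \left(\left(-2 + \frac{1}{6} \left(-6\right)\right) + 0\right)^{2} = \left(\left(-2 - 1\right) + 0\right)^{2} = \left(-3 + 0\right)^{2} = \left(-3\right)^{2} = 9$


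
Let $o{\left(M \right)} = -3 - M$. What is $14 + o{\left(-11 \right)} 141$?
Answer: $1142$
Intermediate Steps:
$14 + o{\left(-11 \right)} 141 = 14 + \left(-3 - -11\right) 141 = 14 + \left(-3 + 11\right) 141 = 14 + 8 \cdot 141 = 14 + 1128 = 1142$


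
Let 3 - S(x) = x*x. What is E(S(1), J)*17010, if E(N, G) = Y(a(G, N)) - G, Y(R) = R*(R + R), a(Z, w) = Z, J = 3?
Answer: 255150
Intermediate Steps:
S(x) = 3 - x² (S(x) = 3 - x*x = 3 - x²)
Y(R) = 2*R² (Y(R) = R*(2*R) = 2*R²)
E(N, G) = -G + 2*G² (E(N, G) = 2*G² - G = -G + 2*G²)
E(S(1), J)*17010 = (3*(-1 + 2*3))*17010 = (3*(-1 + 6))*17010 = (3*5)*17010 = 15*17010 = 255150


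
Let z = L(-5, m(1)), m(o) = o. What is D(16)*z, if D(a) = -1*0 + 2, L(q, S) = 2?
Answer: 4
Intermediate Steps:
z = 2
D(a) = 2 (D(a) = 0 + 2 = 2)
D(16)*z = 2*2 = 4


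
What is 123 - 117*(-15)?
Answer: 1878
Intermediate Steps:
123 - 117*(-15) = 123 + 1755 = 1878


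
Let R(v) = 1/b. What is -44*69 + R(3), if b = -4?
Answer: -12145/4 ≈ -3036.3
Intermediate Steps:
R(v) = -¼ (R(v) = 1/(-4) = -¼)
-44*69 + R(3) = -44*69 - ¼ = -3036 - ¼ = -12145/4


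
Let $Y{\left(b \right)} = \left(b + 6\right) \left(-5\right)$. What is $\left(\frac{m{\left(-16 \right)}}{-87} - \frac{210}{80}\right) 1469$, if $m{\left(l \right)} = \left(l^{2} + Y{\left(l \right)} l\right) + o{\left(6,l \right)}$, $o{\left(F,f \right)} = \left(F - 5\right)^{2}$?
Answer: $\frac{1232491}{232} \approx 5312.5$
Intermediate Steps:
$Y{\left(b \right)} = -30 - 5 b$ ($Y{\left(b \right)} = \left(6 + b\right) \left(-5\right) = -30 - 5 b$)
$o{\left(F,f \right)} = \left(-5 + F\right)^{2}$
$m{\left(l \right)} = 1 + l^{2} + l \left(-30 - 5 l\right)$ ($m{\left(l \right)} = \left(l^{2} + \left(-30 - 5 l\right) l\right) + \left(-5 + 6\right)^{2} = \left(l^{2} + l \left(-30 - 5 l\right)\right) + 1^{2} = \left(l^{2} + l \left(-30 - 5 l\right)\right) + 1 = 1 + l^{2} + l \left(-30 - 5 l\right)$)
$\left(\frac{m{\left(-16 \right)}}{-87} - \frac{210}{80}\right) 1469 = \left(\frac{1 - -480 - 4 \left(-16\right)^{2}}{-87} - \frac{210}{80}\right) 1469 = \left(\left(1 + 480 - 1024\right) \left(- \frac{1}{87}\right) - \frac{21}{8}\right) 1469 = \left(\left(-543\right) \left(- \frac{1}{87}\right) - \frac{21}{8}\right) 1469 = \left(\frac{181}{29} - \frac{21}{8}\right) 1469 = \frac{839}{232} \cdot 1469 = \frac{1232491}{232}$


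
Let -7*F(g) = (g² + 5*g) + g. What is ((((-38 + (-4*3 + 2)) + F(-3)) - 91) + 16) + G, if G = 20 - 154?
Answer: -1790/7 ≈ -255.71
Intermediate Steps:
F(g) = -6*g/7 - g²/7 (F(g) = -((g² + 5*g) + g)/7 = -(g² + 6*g)/7 = -6*g/7 - g²/7)
G = -134
((((-38 + (-4*3 + 2)) + F(-3)) - 91) + 16) + G = ((((-38 + (-4*3 + 2)) - ⅐*(-3)*(6 - 3)) - 91) + 16) - 134 = ((((-38 + (-12 + 2)) - ⅐*(-3)*3) - 91) + 16) - 134 = ((((-38 - 10) + 9/7) - 91) + 16) - 134 = (((-48 + 9/7) - 91) + 16) - 134 = ((-327/7 - 91) + 16) - 134 = (-964/7 + 16) - 134 = -852/7 - 134 = -1790/7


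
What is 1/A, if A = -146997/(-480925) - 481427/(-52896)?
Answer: 25439008800/239305833287 ≈ 0.10630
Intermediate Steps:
A = 239305833287/25439008800 (A = -146997*(-1/480925) - 481427*(-1/52896) = 146997/480925 + 481427/52896 = 239305833287/25439008800 ≈ 9.4070)
1/A = 1/(239305833287/25439008800) = 25439008800/239305833287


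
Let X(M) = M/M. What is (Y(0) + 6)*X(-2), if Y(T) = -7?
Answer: -1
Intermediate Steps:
X(M) = 1
(Y(0) + 6)*X(-2) = (-7 + 6)*1 = -1*1 = -1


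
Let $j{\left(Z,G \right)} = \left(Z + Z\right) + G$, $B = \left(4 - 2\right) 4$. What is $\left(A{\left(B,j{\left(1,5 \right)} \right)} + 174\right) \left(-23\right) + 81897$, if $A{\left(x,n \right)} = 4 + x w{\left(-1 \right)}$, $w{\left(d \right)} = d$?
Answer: $77987$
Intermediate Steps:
$B = 8$ ($B = 2 \cdot 4 = 8$)
$j{\left(Z,G \right)} = G + 2 Z$ ($j{\left(Z,G \right)} = 2 Z + G = G + 2 Z$)
$A{\left(x,n \right)} = 4 - x$ ($A{\left(x,n \right)} = 4 + x \left(-1\right) = 4 - x$)
$\left(A{\left(B,j{\left(1,5 \right)} \right)} + 174\right) \left(-23\right) + 81897 = \left(\left(4 - 8\right) + 174\right) \left(-23\right) + 81897 = \left(-4 + 174\right) \left(-23\right) + 81897 = 170 \left(-23\right) + 81897 = -3910 + 81897 = 77987$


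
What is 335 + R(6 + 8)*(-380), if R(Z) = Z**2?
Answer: -74145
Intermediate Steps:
335 + R(6 + 8)*(-380) = 335 + (6 + 8)**2*(-380) = 335 + 14**2*(-380) = 335 + 196*(-380) = 335 - 74480 = -74145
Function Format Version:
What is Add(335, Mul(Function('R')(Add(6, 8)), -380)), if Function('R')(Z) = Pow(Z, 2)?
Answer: -74145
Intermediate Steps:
Add(335, Mul(Function('R')(Add(6, 8)), -380)) = Add(335, Mul(Pow(Add(6, 8), 2), -380)) = Add(335, Mul(Pow(14, 2), -380)) = Add(335, Mul(196, -380)) = Add(335, -74480) = -74145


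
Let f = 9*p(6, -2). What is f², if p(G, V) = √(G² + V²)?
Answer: 3240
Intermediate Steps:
f = 18*√10 (f = 9*√(6² + (-2)²) = 9*√(36 + 4) = 9*√40 = 9*(2*√10) = 18*√10 ≈ 56.921)
f² = (18*√10)² = 3240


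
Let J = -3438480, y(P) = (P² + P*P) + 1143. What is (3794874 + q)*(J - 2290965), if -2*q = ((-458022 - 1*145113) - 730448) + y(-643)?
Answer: -23190759407025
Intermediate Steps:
y(P) = 1143 + 2*P² (y(P) = (P² + P²) + 1143 = 2*P² + 1143 = 1143 + 2*P²)
q = 252771 (q = -(((-458022 - 1*145113) - 730448) + (1143 + 2*(-643)²))/2 = -(((-458022 - 145113) - 730448) + (1143 + 2*413449))/2 = -((-603135 - 730448) + (1143 + 826898))/2 = -(-1333583 + 828041)/2 = -½*(-505542) = 252771)
(3794874 + q)*(J - 2290965) = (3794874 + 252771)*(-3438480 - 2290965) = 4047645*(-5729445) = -23190759407025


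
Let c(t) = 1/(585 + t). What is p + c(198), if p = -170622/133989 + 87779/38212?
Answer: 1369767542543/1336316781348 ≈ 1.0250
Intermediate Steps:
p = 1747204189/1706662556 (p = -170622*1/133989 + 87779*(1/38212) = -56874/44663 + 87779/38212 = 1747204189/1706662556 ≈ 1.0238)
p + c(198) = 1747204189/1706662556 + 1/(585 + 198) = 1747204189/1706662556 + 1/783 = 1369767542543/1336316781348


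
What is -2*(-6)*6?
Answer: 72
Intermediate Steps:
-2*(-6)*6 = 12*6 = 72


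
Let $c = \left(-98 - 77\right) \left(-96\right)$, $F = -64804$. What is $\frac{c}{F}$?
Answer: $- \frac{4200}{16201} \approx -0.25924$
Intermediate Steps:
$c = 16800$ ($c = \left(-175\right) \left(-96\right) = 16800$)
$\frac{c}{F} = \frac{16800}{-64804} = 16800 \left(- \frac{1}{64804}\right) = - \frac{4200}{16201}$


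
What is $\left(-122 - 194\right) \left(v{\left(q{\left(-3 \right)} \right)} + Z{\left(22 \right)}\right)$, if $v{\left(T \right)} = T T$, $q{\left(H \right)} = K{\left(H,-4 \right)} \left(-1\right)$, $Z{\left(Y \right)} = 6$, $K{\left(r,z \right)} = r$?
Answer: $-4740$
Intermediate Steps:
$q{\left(H \right)} = - H$ ($q{\left(H \right)} = H \left(-1\right) = - H$)
$v{\left(T \right)} = T^{2}$
$\left(-122 - 194\right) \left(v{\left(q{\left(-3 \right)} \right)} + Z{\left(22 \right)}\right) = \left(-122 - 194\right) \left(\left(\left(-1\right) \left(-3\right)\right)^{2} + 6\right) = - 316 \left(3^{2} + 6\right) = - 316 \left(9 + 6\right) = \left(-316\right) 15 = -4740$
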